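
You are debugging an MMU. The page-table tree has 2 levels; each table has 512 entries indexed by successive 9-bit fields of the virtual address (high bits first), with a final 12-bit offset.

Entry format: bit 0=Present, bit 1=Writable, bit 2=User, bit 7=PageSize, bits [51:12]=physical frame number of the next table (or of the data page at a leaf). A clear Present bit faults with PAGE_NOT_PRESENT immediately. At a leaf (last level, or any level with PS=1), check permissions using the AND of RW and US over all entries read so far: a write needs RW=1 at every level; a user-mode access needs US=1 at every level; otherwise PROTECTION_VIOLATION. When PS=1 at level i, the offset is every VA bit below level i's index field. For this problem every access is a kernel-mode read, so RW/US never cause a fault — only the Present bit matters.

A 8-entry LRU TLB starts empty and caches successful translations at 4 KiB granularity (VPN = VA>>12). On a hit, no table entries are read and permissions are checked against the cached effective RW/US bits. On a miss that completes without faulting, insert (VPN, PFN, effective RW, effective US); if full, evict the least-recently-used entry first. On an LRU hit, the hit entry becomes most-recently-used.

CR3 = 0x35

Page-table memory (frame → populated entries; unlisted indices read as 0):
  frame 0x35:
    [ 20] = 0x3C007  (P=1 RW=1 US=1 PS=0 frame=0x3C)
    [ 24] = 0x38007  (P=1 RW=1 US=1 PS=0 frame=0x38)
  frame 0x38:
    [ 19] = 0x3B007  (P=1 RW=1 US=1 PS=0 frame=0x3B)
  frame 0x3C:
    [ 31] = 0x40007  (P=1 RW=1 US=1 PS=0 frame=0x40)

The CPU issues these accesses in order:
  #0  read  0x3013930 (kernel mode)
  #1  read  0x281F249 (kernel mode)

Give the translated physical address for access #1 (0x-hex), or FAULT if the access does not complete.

Trace:
#0 VA=0x3013930 (r,kernel):
  lvl0: tbl 0x35, slot 24 ⇒ 0x38007 (P1/RW1/US1/PS0)
  lvl1: tbl 0x38, slot 19 ⇒ 0x3B007 (P1/RW1/US1/PS0)
  ⇒ phys 0x3B930  [2 reads]
#1 VA=0x281F249 (r,kernel):
  lvl0: tbl 0x35, slot 20 ⇒ 0x3C007 (P1/RW1/US1/PS0)
  lvl1: tbl 0x3C, slot 31 ⇒ 0x40007 (P1/RW1/US1/PS0)
  ⇒ phys 0x40249  [2 reads]

Access #1 PA: 0x40249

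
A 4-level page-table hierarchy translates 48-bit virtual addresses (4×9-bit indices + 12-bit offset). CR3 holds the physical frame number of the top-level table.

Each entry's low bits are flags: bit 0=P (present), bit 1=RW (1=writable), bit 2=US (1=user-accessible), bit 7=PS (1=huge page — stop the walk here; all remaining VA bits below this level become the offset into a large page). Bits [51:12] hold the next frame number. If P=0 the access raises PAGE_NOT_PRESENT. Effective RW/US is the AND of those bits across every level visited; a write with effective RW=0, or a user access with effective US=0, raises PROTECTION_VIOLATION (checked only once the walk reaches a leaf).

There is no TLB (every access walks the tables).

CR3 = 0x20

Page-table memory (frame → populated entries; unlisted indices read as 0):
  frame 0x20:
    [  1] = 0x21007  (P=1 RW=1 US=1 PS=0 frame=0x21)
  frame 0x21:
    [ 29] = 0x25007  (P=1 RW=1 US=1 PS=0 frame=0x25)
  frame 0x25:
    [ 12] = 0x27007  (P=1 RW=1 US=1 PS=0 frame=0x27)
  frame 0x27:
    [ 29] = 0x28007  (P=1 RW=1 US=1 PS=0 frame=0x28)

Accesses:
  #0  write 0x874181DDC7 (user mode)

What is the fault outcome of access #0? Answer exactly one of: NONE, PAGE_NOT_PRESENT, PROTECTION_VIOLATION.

Trace:
#0 VA=0x874181DDC7 (w,user):
  L0 @0x20[1] → 0x21007  P=1,RW=1,US=1,PS=0
  L1 @0x21[29] → 0x25007  P=1,RW=1,US=1,PS=0
  L2 @0x25[12] → 0x27007  P=1,RW=1,US=1,PS=0
  L3 @0x27[29] → 0x28007  P=1,RW=1,US=1,PS=0
  → PA=0x28DC7  (4 entries read)

Access #0 fault: NONE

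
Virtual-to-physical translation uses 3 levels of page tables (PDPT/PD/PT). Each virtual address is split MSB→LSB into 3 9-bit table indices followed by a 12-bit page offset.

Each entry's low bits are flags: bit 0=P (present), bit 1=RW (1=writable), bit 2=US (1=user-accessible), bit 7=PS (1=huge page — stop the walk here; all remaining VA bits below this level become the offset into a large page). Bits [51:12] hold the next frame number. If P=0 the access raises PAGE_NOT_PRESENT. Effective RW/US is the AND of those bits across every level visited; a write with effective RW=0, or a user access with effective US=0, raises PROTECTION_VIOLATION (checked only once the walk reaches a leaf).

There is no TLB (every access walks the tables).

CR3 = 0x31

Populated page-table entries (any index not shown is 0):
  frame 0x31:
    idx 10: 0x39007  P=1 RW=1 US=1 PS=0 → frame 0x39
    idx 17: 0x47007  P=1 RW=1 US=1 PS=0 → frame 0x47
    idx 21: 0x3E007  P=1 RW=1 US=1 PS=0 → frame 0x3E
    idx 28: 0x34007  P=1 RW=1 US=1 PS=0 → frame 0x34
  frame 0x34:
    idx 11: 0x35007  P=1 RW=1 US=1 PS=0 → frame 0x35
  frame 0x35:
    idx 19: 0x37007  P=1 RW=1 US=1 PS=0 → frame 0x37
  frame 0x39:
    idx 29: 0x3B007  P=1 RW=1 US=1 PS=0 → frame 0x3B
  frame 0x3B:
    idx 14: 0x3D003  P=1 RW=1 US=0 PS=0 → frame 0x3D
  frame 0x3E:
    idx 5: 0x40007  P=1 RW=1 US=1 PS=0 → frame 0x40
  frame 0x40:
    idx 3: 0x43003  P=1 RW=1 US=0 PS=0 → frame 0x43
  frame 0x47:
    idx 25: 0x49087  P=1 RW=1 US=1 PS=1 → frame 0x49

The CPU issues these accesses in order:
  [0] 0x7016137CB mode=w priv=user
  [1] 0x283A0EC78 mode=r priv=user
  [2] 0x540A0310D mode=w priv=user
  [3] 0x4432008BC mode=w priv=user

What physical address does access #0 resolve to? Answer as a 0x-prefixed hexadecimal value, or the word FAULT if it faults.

Trace:
#0 VA=0x7016137CB (w,user):
  lvl0: tbl 0x31, slot 28 ⇒ 0x34007 (P1/RW1/US1/PS0)
  lvl1: tbl 0x34, slot 11 ⇒ 0x35007 (P1/RW1/US1/PS0)
  lvl2: tbl 0x35, slot 19 ⇒ 0x37007 (P1/RW1/US1/PS0)
  ✓ 0x377CB  — 3 lookups
#1 VA=0x283A0EC78 (r,user):
  lvl0: tbl 0x31, slot 10 ⇒ 0x39007 (P1/RW1/US1/PS0)
  lvl1: tbl 0x39, slot 29 ⇒ 0x3B007 (P1/RW1/US1/PS0)
  lvl2: tbl 0x3B, slot 14 ⇒ 0x3D003 (P1/RW1/US0/PS0)
  ⇒ fault: PROTECTION_VIOLATION  — 3 lookups
#2 VA=0x540A0310D (w,user):
  lvl0: tbl 0x31, slot 21 ⇒ 0x3E007 (P1/RW1/US1/PS0)
  lvl1: tbl 0x3E, slot 5 ⇒ 0x40007 (P1/RW1/US1/PS0)
  lvl2: tbl 0x40, slot 3 ⇒ 0x43003 (P1/RW1/US0/PS0)
  ⇒ fault: PROTECTION_VIOLATION  — 3 lookups
#3 VA=0x4432008BC (w,user):
  lvl0: tbl 0x31, slot 17 ⇒ 0x47007 (P1/RW1/US1/PS0)
  lvl1: tbl 0x47, slot 25 ⇒ 0x49087 (P1/RW1/US1/PS1)
  ✓ 0x498BC (huge @L1)  — 2 lookups

Access #0 PA: 0x377CB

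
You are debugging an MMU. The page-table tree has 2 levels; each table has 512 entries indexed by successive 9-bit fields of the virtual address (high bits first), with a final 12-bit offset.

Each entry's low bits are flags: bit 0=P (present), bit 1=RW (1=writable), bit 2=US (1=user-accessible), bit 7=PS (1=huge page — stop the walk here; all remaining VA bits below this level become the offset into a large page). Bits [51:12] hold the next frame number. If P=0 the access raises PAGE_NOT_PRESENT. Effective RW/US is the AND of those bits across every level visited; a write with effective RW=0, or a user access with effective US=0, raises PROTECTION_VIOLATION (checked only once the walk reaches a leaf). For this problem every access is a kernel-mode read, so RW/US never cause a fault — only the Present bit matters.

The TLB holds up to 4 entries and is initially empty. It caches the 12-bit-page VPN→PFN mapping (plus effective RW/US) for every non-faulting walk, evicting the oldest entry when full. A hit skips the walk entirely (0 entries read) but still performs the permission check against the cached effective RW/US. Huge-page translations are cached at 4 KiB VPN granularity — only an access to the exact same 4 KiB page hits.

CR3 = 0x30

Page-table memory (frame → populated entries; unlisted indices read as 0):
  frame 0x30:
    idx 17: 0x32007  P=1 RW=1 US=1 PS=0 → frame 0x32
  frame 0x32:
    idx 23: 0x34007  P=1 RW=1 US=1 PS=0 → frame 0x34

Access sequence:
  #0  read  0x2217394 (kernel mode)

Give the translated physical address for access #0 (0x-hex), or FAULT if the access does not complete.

Per-access translation:
#0 VA=0x2217394 (r,kernel):
  [0] read 0x30 idx=17: raw=0x32007 flags P=1 W=1 U=1 S=0
  [1] read 0x32 idx=23: raw=0x34007 flags P=1 W=1 U=1 S=0
  ⇒ phys 0x34394  [2 reads]

Access #0 PA: 0x34394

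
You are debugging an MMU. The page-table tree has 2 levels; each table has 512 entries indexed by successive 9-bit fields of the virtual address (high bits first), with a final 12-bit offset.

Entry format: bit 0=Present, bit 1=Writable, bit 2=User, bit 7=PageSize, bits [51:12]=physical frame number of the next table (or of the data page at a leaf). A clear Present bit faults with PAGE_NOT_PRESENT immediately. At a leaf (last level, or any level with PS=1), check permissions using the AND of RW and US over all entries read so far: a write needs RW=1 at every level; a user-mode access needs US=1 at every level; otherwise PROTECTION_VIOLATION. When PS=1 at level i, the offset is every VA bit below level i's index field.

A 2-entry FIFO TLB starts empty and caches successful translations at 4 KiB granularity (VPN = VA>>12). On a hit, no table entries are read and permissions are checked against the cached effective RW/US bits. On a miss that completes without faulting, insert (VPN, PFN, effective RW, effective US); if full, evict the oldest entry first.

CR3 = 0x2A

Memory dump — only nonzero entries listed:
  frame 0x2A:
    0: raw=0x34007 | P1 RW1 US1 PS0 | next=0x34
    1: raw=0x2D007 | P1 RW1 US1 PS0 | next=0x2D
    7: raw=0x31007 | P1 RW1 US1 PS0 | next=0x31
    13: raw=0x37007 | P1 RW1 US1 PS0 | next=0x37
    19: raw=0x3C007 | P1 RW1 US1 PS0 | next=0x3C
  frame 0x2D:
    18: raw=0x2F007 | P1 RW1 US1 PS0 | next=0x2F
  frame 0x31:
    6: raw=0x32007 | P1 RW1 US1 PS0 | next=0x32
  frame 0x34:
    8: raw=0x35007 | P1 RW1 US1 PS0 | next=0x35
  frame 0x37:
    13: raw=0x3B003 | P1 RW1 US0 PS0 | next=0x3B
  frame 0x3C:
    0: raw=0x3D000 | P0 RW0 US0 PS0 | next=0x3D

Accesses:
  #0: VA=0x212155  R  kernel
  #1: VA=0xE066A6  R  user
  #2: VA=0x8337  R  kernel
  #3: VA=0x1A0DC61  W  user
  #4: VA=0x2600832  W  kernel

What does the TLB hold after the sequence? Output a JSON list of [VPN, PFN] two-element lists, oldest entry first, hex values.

Trace:
#0 VA=0x212155 (r,kernel):
  L0: frame=0x2A idx=1 entry=0x2D007 [P=1 RW=1 US=1 PS=0]
  L1: frame=0x2D idx=18 entry=0x2F007 [P=1 RW=1 US=1 PS=0]
  ✓ 0x2F155  — 2 lookups
#1 VA=0xE066A6 (r,user):
  L0: frame=0x2A idx=7 entry=0x31007 [P=1 RW=1 US=1 PS=0]
  L1: frame=0x31 idx=6 entry=0x32007 [P=1 RW=1 US=1 PS=0]
  ✓ 0x326A6  — 2 lookups
#2 VA=0x8337 (r,kernel):
  L0: frame=0x2A idx=0 entry=0x34007 [P=1 RW=1 US=1 PS=0]
  L1: frame=0x34 idx=8 entry=0x35007 [P=1 RW=1 US=1 PS=0]
  ✓ 0x35337  — 2 lookups
#3 VA=0x1A0DC61 (w,user):
  L0: frame=0x2A idx=13 entry=0x37007 [P=1 RW=1 US=1 PS=0]
  L1: frame=0x37 idx=13 entry=0x3B003 [P=1 RW=1 US=0 PS=0]
  ✗ PROTECTION_VIOLATION  [2 reads]
#4 VA=0x2600832 (w,kernel):
  L0: frame=0x2A idx=19 entry=0x3C007 [P=1 RW=1 US=1 PS=0]
  L1: frame=0x3C idx=0 entry=0x3D000 [P=0 RW=0 US=0 PS=0]
  ✗ PAGE_NOT_PRESENT  [2 reads]

TLB: [["0xE06", "0x32"], ["0x8", "0x35"]]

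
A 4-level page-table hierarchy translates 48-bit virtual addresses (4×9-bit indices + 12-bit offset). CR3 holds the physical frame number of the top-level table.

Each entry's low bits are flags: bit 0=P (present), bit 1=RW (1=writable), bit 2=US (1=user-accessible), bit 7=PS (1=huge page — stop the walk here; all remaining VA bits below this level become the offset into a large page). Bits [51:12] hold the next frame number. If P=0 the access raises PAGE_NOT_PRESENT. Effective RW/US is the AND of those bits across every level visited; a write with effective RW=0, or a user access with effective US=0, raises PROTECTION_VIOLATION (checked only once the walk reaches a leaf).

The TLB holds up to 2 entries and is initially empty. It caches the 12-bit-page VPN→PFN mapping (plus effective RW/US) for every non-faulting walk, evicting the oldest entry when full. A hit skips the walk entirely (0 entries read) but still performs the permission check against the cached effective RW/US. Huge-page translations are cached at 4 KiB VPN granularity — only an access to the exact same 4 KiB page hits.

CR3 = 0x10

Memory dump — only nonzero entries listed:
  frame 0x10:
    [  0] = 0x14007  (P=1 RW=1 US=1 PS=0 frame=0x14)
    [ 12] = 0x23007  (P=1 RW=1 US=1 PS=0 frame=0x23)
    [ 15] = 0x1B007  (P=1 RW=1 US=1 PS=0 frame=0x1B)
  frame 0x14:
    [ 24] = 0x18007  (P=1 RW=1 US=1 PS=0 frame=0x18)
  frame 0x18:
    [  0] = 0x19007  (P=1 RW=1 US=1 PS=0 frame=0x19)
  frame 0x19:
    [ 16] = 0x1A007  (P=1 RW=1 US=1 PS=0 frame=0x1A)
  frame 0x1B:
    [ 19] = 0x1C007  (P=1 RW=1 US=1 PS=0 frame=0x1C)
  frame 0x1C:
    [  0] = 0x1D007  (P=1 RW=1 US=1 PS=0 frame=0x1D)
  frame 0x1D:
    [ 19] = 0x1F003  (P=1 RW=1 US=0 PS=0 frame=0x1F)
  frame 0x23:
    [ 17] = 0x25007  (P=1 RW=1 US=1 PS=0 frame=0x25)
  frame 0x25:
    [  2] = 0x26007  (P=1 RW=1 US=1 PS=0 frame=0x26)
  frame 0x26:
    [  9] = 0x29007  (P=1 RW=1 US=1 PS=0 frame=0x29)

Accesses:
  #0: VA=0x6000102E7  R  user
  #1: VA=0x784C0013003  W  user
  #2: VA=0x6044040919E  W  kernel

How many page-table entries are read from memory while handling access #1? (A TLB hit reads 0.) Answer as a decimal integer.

Per-access translation:
#0 VA=0x6000102E7 (r,user):
  L0 @0x10[0] → 0x14007  P=1,RW=1,US=1,PS=0
  L1 @0x14[24] → 0x18007  P=1,RW=1,US=1,PS=0
  L2 @0x18[0] → 0x19007  P=1,RW=1,US=1,PS=0
  L3 @0x19[16] → 0x1A007  P=1,RW=1,US=1,PS=0
  → PA=0x1A2E7  (4 entries read)
#1 VA=0x784C0013003 (w,user):
  L0 @0x10[15] → 0x1B007  P=1,RW=1,US=1,PS=0
  L1 @0x1B[19] → 0x1C007  P=1,RW=1,US=1,PS=0
  L2 @0x1C[0] → 0x1D007  P=1,RW=1,US=1,PS=0
  L3 @0x1D[19] → 0x1F003  P=1,RW=1,US=0,PS=0
  ⇒ fault: PROTECTION_VIOLATION  — 4 lookups
#2 VA=0x6044040919E (w,kernel):
  L0 @0x10[12] → 0x23007  P=1,RW=1,US=1,PS=0
  L1 @0x23[17] → 0x25007  P=1,RW=1,US=1,PS=0
  L2 @0x25[2] → 0x26007  P=1,RW=1,US=1,PS=0
  L3 @0x26[9] → 0x29007  P=1,RW=1,US=1,PS=0
  → PA=0x2919E  (4 entries read)

Entries read for #1: 4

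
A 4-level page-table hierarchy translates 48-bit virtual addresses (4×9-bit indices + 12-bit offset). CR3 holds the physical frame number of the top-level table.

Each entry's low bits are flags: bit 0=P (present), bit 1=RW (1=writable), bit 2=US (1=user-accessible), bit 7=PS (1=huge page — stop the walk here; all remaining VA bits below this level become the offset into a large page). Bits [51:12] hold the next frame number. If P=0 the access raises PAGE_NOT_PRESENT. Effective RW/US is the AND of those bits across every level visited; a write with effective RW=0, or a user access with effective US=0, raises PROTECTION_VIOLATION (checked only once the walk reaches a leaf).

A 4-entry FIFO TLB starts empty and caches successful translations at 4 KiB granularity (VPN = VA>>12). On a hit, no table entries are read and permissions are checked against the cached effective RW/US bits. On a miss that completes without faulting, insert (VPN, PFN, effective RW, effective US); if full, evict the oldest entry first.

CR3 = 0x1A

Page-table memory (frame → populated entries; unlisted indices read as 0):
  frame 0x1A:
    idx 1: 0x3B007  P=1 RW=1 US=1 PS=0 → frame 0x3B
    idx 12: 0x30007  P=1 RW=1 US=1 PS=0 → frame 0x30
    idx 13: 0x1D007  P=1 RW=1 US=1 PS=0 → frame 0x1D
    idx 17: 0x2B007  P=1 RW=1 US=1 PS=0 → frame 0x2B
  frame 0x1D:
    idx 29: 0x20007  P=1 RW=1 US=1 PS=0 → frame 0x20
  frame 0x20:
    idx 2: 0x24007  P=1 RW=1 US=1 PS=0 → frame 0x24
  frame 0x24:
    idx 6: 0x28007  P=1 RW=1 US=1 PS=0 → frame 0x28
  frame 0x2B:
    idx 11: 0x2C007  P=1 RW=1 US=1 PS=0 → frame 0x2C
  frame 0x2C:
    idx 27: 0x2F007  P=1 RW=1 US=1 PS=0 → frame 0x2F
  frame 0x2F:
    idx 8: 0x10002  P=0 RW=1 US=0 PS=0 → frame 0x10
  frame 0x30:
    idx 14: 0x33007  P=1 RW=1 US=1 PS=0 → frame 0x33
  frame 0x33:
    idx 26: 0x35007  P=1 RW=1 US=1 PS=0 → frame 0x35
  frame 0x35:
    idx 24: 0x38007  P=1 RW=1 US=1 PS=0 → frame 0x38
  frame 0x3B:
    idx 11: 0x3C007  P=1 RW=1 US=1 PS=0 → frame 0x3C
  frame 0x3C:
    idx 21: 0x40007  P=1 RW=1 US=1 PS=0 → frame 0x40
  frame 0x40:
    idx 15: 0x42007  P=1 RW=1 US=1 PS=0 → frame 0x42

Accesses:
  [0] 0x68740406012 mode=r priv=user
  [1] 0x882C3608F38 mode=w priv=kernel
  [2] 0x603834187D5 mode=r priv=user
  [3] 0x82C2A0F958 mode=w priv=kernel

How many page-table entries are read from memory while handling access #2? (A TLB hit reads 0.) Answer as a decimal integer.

Walk each access:
#0 VA=0x68740406012 (r,user):
  [0] read 0x1A idx=13: raw=0x1D007 flags P=1 W=1 U=1 S=0
  [1] read 0x1D idx=29: raw=0x20007 flags P=1 W=1 U=1 S=0
  [2] read 0x20 idx=2: raw=0x24007 flags P=1 W=1 U=1 S=0
  [3] read 0x24 idx=6: raw=0x28007 flags P=1 W=1 U=1 S=0
  → PA=0x28012  (4 entries read)
#1 VA=0x882C3608F38 (w,kernel):
  [0] read 0x1A idx=17: raw=0x2B007 flags P=1 W=1 U=1 S=0
  [1] read 0x2B idx=11: raw=0x2C007 flags P=1 W=1 U=1 S=0
  [2] read 0x2C idx=27: raw=0x2F007 flags P=1 W=1 U=1 S=0
  [3] read 0x2F idx=8: raw=0x10002 flags P=0 W=1 U=0 S=0
  → PAGE_NOT_PRESENT  (4 entries read)
#2 VA=0x603834187D5 (r,user):
  [0] read 0x1A idx=12: raw=0x30007 flags P=1 W=1 U=1 S=0
  [1] read 0x30 idx=14: raw=0x33007 flags P=1 W=1 U=1 S=0
  [2] read 0x33 idx=26: raw=0x35007 flags P=1 W=1 U=1 S=0
  [3] read 0x35 idx=24: raw=0x38007 flags P=1 W=1 U=1 S=0
  → PA=0x387D5  (4 entries read)
#3 VA=0x82C2A0F958 (w,kernel):
  [0] read 0x1A idx=1: raw=0x3B007 flags P=1 W=1 U=1 S=0
  [1] read 0x3B idx=11: raw=0x3C007 flags P=1 W=1 U=1 S=0
  [2] read 0x3C idx=21: raw=0x40007 flags P=1 W=1 U=1 S=0
  [3] read 0x40 idx=15: raw=0x42007 flags P=1 W=1 U=1 S=0
  → PA=0x42958  (4 entries read)

Entries read for #2: 4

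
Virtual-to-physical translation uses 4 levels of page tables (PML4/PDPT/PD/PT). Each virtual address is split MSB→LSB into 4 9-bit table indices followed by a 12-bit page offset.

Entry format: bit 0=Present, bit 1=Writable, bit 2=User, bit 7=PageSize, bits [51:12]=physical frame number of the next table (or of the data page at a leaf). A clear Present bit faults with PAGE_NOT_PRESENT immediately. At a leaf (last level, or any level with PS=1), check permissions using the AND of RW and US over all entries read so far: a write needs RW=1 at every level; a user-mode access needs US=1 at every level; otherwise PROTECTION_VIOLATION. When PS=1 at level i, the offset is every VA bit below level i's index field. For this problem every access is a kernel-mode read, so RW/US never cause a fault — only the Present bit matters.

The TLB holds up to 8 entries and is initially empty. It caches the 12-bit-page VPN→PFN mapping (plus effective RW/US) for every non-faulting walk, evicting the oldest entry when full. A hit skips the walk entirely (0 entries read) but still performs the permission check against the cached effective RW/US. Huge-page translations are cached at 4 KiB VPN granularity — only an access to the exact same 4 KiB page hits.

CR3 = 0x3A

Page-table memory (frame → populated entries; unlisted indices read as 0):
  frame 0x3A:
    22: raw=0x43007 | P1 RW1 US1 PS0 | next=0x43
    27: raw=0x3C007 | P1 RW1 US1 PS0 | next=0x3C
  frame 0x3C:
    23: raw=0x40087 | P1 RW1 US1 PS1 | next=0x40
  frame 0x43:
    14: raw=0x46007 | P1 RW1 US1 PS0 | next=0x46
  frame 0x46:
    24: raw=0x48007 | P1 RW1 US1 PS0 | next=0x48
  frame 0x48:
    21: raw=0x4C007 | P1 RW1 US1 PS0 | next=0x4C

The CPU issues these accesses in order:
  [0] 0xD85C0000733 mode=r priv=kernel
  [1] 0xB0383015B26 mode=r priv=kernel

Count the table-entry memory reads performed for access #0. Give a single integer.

Per-access translation:
#0 VA=0xD85C0000733 (r,kernel):
  L0 @0x3A[27] → 0x3C007  P=1,RW=1,US=1,PS=0
  L1 @0x3C[23] → 0x40087  P=1,RW=1,US=1,PS=1
  ✓ 0x40733 (huge @L1)  — 2 lookups
#1 VA=0xB0383015B26 (r,kernel):
  L0 @0x3A[22] → 0x43007  P=1,RW=1,US=1,PS=0
  L1 @0x43[14] → 0x46007  P=1,RW=1,US=1,PS=0
  L2 @0x46[24] → 0x48007  P=1,RW=1,US=1,PS=0
  L3 @0x48[21] → 0x4C007  P=1,RW=1,US=1,PS=0
  ✓ 0x4CB26  — 4 lookups

Entries read for #0: 2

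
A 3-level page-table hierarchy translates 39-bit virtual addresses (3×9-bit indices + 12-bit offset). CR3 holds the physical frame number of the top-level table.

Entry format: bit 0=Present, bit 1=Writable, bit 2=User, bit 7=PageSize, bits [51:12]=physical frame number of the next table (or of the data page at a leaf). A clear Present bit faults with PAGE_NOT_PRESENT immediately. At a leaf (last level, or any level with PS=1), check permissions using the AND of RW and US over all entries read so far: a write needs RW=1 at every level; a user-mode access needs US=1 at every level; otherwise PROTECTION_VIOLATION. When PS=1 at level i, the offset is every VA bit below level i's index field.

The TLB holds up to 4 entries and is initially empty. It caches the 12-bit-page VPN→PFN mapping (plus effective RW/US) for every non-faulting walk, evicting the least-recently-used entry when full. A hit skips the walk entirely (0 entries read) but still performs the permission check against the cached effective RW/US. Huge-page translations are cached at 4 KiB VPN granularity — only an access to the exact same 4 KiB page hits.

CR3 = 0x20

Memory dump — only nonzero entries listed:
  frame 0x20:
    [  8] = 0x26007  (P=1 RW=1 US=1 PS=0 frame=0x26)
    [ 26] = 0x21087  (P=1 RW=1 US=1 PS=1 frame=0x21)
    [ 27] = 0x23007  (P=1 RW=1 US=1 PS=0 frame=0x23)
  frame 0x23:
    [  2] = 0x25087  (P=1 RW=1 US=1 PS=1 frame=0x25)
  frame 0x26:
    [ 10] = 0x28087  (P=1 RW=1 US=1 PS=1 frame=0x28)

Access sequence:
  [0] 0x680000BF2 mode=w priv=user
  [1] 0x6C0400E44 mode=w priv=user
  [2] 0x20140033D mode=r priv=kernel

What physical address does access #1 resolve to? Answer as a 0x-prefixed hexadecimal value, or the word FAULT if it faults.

Per-access translation:
#0 VA=0x680000BF2 (w,user):
  [0] read 0x20 idx=26: raw=0x21087 flags P=1 W=1 U=1 S=1
  → PA=0x21BF2 (huge @L0)  (1 entries read)
#1 VA=0x6C0400E44 (w,user):
  [0] read 0x20 idx=27: raw=0x23007 flags P=1 W=1 U=1 S=0
  [1] read 0x23 idx=2: raw=0x25087 flags P=1 W=1 U=1 S=1
  → PA=0x25E44 (huge @L1)  (2 entries read)
#2 VA=0x20140033D (r,kernel):
  [0] read 0x20 idx=8: raw=0x26007 flags P=1 W=1 U=1 S=0
  [1] read 0x26 idx=10: raw=0x28087 flags P=1 W=1 U=1 S=1
  → PA=0x2833D (huge @L1)  (2 entries read)

Access #1 PA: 0x25E44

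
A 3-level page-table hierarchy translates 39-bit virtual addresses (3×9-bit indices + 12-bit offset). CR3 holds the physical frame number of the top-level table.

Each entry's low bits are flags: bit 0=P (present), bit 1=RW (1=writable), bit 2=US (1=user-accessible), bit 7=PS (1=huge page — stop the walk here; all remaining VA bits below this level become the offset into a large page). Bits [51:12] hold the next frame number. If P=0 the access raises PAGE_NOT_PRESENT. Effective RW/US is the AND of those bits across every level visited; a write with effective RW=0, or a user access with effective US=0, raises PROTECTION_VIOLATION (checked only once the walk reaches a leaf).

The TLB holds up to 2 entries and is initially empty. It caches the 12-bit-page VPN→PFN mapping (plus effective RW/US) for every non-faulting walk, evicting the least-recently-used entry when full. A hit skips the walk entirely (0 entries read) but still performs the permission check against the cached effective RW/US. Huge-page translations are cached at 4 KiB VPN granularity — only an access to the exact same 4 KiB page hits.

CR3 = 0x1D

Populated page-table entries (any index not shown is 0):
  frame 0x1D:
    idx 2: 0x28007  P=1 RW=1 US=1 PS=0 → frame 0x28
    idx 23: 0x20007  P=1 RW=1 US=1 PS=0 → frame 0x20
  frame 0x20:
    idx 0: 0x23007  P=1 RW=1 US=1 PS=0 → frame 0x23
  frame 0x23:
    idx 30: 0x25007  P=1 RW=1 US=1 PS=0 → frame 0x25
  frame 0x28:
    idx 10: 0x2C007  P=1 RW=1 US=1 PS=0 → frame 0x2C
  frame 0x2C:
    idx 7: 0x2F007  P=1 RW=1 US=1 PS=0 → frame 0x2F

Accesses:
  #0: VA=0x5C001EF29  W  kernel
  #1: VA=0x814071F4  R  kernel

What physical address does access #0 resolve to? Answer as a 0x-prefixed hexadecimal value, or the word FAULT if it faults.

Walk each access:
#0 VA=0x5C001EF29 (w,kernel):
  L0 @0x1D[23] → 0x20007  P=1,RW=1,US=1,PS=0
  L1 @0x20[0] → 0x23007  P=1,RW=1,US=1,PS=0
  L2 @0x23[30] → 0x25007  P=1,RW=1,US=1,PS=0
  → PA=0x25F29  (3 entries read)
#1 VA=0x814071F4 (r,kernel):
  L0 @0x1D[2] → 0x28007  P=1,RW=1,US=1,PS=0
  L1 @0x28[10] → 0x2C007  P=1,RW=1,US=1,PS=0
  L2 @0x2C[7] → 0x2F007  P=1,RW=1,US=1,PS=0
  → PA=0x2F1F4  (3 entries read)

Access #0 PA: 0x25F29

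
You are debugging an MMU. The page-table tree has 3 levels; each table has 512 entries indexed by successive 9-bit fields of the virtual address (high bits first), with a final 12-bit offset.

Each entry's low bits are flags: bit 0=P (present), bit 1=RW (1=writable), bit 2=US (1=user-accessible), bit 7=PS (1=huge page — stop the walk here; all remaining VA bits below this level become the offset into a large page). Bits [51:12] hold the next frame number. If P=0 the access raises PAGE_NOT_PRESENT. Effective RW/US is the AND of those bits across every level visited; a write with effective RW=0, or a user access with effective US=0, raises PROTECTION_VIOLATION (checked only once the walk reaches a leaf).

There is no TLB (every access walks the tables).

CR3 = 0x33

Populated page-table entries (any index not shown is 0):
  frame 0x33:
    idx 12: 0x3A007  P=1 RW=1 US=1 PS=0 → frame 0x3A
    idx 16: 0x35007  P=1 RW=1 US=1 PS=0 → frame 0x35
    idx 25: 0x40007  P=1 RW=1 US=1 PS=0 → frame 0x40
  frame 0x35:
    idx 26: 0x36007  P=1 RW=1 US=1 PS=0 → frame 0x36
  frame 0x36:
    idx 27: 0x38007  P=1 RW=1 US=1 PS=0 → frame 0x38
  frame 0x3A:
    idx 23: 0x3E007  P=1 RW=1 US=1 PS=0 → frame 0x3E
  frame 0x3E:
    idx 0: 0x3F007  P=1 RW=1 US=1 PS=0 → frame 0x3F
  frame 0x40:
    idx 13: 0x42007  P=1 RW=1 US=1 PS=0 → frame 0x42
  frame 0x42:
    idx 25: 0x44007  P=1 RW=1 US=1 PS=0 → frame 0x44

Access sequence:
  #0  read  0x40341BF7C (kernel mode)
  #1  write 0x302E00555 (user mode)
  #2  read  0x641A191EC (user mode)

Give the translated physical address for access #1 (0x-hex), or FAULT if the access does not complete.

Per-access translation:
#0 VA=0x40341BF7C (r,kernel):
  lvl0: tbl 0x33, slot 16 ⇒ 0x35007 (P1/RW1/US1/PS0)
  lvl1: tbl 0x35, slot 26 ⇒ 0x36007 (P1/RW1/US1/PS0)
  lvl2: tbl 0x36, slot 27 ⇒ 0x38007 (P1/RW1/US1/PS0)
  ✓ 0x38F7C  — 3 lookups
#1 VA=0x302E00555 (w,user):
  lvl0: tbl 0x33, slot 12 ⇒ 0x3A007 (P1/RW1/US1/PS0)
  lvl1: tbl 0x3A, slot 23 ⇒ 0x3E007 (P1/RW1/US1/PS0)
  lvl2: tbl 0x3E, slot 0 ⇒ 0x3F007 (P1/RW1/US1/PS0)
  ✓ 0x3F555  — 3 lookups
#2 VA=0x641A191EC (r,user):
  lvl0: tbl 0x33, slot 25 ⇒ 0x40007 (P1/RW1/US1/PS0)
  lvl1: tbl 0x40, slot 13 ⇒ 0x42007 (P1/RW1/US1/PS0)
  lvl2: tbl 0x42, slot 25 ⇒ 0x44007 (P1/RW1/US1/PS0)
  ✓ 0x441EC  — 3 lookups

Access #1 PA: 0x3F555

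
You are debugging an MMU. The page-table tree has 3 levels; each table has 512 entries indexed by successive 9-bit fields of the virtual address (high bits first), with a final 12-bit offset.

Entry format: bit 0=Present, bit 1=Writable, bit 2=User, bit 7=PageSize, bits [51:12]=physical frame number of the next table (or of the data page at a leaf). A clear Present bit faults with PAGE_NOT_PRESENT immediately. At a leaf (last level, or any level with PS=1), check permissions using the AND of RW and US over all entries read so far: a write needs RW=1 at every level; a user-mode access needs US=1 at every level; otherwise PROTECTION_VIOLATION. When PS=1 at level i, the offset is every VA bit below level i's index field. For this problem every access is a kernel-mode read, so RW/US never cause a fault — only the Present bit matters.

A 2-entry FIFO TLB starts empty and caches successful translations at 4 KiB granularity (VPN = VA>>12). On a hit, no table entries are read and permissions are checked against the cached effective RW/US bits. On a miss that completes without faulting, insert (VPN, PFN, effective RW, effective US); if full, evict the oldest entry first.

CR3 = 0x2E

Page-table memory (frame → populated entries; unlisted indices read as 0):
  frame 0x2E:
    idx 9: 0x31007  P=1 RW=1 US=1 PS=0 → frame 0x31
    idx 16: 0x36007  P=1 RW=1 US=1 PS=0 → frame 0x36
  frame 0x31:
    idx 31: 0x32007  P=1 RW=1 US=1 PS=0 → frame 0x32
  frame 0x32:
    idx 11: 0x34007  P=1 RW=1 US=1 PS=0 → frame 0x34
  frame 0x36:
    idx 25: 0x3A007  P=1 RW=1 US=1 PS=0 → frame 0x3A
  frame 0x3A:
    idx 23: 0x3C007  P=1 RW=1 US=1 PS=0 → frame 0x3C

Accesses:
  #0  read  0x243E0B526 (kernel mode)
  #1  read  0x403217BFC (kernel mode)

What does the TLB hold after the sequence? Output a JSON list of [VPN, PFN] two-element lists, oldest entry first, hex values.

Walk each access:
#0 VA=0x243E0B526 (r,kernel):
  L0: frame=0x2E idx=9 entry=0x31007 [P=1 RW=1 US=1 PS=0]
  L1: frame=0x31 idx=31 entry=0x32007 [P=1 RW=1 US=1 PS=0]
  L2: frame=0x32 idx=11 entry=0x34007 [P=1 RW=1 US=1 PS=0]
  → PA=0x34526  (3 entries read)
#1 VA=0x403217BFC (r,kernel):
  L0: frame=0x2E idx=16 entry=0x36007 [P=1 RW=1 US=1 PS=0]
  L1: frame=0x36 idx=25 entry=0x3A007 [P=1 RW=1 US=1 PS=0]
  L2: frame=0x3A idx=23 entry=0x3C007 [P=1 RW=1 US=1 PS=0]
  → PA=0x3CBFC  (3 entries read)

TLB: [["0x243E0B", "0x34"], ["0x403217", "0x3C"]]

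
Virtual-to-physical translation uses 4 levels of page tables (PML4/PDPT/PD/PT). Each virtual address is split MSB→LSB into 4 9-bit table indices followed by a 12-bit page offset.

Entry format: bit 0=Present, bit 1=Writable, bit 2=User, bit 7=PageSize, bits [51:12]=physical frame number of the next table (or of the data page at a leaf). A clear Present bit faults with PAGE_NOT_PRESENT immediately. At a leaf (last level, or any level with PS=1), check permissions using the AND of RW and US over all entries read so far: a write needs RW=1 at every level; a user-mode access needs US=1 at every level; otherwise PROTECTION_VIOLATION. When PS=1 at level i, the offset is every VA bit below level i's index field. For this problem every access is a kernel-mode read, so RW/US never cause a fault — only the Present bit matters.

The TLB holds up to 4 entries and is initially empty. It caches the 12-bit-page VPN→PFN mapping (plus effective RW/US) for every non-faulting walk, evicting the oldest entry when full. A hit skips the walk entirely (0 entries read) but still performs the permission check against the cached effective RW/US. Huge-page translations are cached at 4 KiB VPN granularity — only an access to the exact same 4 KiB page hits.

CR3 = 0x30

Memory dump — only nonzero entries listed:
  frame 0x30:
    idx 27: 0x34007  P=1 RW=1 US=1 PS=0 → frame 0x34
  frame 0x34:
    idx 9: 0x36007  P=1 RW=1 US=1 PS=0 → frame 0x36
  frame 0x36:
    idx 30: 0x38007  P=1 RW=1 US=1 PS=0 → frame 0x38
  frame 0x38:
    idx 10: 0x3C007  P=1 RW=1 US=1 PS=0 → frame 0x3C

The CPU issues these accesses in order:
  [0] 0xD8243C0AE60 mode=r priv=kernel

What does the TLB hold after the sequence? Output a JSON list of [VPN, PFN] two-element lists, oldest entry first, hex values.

Trace:
#0 VA=0xD8243C0AE60 (r,kernel):
  L0 @0x30[27] → 0x34007  P=1,RW=1,US=1,PS=0
  L1 @0x34[9] → 0x36007  P=1,RW=1,US=1,PS=0
  L2 @0x36[30] → 0x38007  P=1,RW=1,US=1,PS=0
  L3 @0x38[10] → 0x3C007  P=1,RW=1,US=1,PS=0
  ✓ 0x3CE60  — 4 lookups

TLB: [["0xD8243C0A", "0x3C"]]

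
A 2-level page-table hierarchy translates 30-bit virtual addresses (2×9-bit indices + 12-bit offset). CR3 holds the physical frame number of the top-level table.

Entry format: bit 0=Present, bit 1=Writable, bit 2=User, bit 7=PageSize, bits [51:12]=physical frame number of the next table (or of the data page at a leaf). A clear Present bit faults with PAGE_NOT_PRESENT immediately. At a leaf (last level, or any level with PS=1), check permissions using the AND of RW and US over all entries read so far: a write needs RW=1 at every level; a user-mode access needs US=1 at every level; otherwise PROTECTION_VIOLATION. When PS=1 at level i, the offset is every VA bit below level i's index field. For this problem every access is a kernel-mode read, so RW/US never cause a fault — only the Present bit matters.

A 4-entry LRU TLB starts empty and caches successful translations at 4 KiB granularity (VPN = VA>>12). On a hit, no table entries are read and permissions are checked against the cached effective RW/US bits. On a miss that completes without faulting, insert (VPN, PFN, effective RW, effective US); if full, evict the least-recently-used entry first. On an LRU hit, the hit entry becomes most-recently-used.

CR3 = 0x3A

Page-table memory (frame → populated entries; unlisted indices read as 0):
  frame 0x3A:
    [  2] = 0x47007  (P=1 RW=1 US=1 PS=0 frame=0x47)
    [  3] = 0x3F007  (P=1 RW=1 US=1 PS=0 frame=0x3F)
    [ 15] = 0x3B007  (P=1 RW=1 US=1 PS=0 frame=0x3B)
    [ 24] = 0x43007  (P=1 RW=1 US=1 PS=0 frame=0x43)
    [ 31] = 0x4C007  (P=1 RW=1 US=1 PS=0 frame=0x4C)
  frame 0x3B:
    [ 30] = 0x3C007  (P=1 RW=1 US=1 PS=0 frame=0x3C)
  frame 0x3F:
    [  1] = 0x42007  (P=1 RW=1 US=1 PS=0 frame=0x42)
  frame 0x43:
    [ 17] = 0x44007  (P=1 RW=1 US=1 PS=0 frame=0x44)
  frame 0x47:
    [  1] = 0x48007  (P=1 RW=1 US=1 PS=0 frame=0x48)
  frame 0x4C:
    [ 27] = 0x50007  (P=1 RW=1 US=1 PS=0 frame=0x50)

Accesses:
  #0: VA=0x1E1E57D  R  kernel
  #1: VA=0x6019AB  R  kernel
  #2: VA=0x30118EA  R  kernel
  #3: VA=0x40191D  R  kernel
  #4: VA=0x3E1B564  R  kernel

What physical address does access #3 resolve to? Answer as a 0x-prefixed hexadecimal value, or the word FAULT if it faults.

Per-access translation:
#0 VA=0x1E1E57D (r,kernel):
  L0 @0x3A[15] → 0x3B007  P=1,RW=1,US=1,PS=0
  L1 @0x3B[30] → 0x3C007  P=1,RW=1,US=1,PS=0
  → PA=0x3C57D  (2 entries read)
#1 VA=0x6019AB (r,kernel):
  L0 @0x3A[3] → 0x3F007  P=1,RW=1,US=1,PS=0
  L1 @0x3F[1] → 0x42007  P=1,RW=1,US=1,PS=0
  → PA=0x429AB  (2 entries read)
#2 VA=0x30118EA (r,kernel):
  L0 @0x3A[24] → 0x43007  P=1,RW=1,US=1,PS=0
  L1 @0x43[17] → 0x44007  P=1,RW=1,US=1,PS=0
  → PA=0x448EA  (2 entries read)
#3 VA=0x40191D (r,kernel):
  L0 @0x3A[2] → 0x47007  P=1,RW=1,US=1,PS=0
  L1 @0x47[1] → 0x48007  P=1,RW=1,US=1,PS=0
  → PA=0x4891D  (2 entries read)
#4 VA=0x3E1B564 (r,kernel):
  L0 @0x3A[31] → 0x4C007  P=1,RW=1,US=1,PS=0
  L1 @0x4C[27] → 0x50007  P=1,RW=1,US=1,PS=0
  → PA=0x50564  (2 entries read)

Access #3 PA: 0x4891D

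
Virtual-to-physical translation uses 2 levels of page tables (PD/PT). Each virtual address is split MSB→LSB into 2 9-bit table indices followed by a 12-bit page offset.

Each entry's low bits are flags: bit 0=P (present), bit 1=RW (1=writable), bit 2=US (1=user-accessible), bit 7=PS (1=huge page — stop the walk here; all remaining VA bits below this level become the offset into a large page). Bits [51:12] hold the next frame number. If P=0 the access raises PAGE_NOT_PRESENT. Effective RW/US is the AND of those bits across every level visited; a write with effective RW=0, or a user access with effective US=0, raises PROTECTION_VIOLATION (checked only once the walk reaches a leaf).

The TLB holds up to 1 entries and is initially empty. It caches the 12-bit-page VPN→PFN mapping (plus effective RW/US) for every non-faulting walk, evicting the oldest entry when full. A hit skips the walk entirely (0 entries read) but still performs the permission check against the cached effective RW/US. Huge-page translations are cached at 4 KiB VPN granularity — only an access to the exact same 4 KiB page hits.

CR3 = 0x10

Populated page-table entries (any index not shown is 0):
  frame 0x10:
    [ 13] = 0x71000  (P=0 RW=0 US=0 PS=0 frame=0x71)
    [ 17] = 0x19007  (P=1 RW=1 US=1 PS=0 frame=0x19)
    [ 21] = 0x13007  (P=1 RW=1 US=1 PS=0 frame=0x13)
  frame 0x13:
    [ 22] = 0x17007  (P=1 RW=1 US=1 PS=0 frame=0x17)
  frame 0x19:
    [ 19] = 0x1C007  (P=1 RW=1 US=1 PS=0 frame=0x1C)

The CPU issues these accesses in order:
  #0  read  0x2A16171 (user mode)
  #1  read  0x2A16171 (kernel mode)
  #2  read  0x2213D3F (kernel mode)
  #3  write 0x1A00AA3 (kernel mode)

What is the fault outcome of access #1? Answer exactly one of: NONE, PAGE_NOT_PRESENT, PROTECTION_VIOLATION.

Trace:
#0 VA=0x2A16171 (r,user):
  L0: frame=0x10 idx=21 entry=0x13007 [P=1 RW=1 US=1 PS=0]
  L1: frame=0x13 idx=22 entry=0x17007 [P=1 RW=1 US=1 PS=0]
  ✓ 0x17171  — 2 lookups
#1 VA=0x2A16171 (r,kernel):
  TLB hit vpn=0x2A16 → PA=0x17171
#2 VA=0x2213D3F (r,kernel):
  L0: frame=0x10 idx=17 entry=0x19007 [P=1 RW=1 US=1 PS=0]
  L1: frame=0x19 idx=19 entry=0x1C007 [P=1 RW=1 US=1 PS=0]
  ✓ 0x1CD3F  — 2 lookups
#3 VA=0x1A00AA3 (w,kernel):
  L0: frame=0x10 idx=13 entry=0x71000 [P=0 RW=0 US=0 PS=0]
  ✗ PAGE_NOT_PRESENT  [1 reads]

Access #1 fault: NONE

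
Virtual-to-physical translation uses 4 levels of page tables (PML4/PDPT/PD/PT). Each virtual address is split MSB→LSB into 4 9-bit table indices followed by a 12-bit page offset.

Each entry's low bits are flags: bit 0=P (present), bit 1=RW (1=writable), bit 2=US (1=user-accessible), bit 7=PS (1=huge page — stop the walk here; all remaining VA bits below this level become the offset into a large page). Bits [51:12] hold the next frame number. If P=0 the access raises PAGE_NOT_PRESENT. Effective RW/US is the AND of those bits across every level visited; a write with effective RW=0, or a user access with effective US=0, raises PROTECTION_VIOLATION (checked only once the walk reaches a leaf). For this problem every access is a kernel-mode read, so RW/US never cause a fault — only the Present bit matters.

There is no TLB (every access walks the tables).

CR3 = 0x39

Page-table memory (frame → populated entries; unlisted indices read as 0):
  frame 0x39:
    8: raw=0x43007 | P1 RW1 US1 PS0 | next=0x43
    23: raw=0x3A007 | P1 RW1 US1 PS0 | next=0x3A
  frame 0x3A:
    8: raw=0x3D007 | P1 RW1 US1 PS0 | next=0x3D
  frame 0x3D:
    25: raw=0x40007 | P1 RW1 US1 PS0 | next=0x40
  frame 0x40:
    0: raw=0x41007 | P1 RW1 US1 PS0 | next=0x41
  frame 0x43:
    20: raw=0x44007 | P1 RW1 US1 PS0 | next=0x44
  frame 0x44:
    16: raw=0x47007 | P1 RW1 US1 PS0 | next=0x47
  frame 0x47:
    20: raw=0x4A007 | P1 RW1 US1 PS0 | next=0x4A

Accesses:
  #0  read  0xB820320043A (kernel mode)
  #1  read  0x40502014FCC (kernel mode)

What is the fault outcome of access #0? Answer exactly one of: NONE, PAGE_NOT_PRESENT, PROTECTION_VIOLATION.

Trace:
#0 VA=0xB820320043A (r,kernel):
  L0 @0x39[23] → 0x3A007  P=1,RW=1,US=1,PS=0
  L1 @0x3A[8] → 0x3D007  P=1,RW=1,US=1,PS=0
  L2 @0x3D[25] → 0x40007  P=1,RW=1,US=1,PS=0
  L3 @0x40[0] → 0x41007  P=1,RW=1,US=1,PS=0
  ⇒ phys 0x4143A  [4 reads]
#1 VA=0x40502014FCC (r,kernel):
  L0 @0x39[8] → 0x43007  P=1,RW=1,US=1,PS=0
  L1 @0x43[20] → 0x44007  P=1,RW=1,US=1,PS=0
  L2 @0x44[16] → 0x47007  P=1,RW=1,US=1,PS=0
  L3 @0x47[20] → 0x4A007  P=1,RW=1,US=1,PS=0
  ⇒ phys 0x4AFCC  [4 reads]

Access #0 fault: NONE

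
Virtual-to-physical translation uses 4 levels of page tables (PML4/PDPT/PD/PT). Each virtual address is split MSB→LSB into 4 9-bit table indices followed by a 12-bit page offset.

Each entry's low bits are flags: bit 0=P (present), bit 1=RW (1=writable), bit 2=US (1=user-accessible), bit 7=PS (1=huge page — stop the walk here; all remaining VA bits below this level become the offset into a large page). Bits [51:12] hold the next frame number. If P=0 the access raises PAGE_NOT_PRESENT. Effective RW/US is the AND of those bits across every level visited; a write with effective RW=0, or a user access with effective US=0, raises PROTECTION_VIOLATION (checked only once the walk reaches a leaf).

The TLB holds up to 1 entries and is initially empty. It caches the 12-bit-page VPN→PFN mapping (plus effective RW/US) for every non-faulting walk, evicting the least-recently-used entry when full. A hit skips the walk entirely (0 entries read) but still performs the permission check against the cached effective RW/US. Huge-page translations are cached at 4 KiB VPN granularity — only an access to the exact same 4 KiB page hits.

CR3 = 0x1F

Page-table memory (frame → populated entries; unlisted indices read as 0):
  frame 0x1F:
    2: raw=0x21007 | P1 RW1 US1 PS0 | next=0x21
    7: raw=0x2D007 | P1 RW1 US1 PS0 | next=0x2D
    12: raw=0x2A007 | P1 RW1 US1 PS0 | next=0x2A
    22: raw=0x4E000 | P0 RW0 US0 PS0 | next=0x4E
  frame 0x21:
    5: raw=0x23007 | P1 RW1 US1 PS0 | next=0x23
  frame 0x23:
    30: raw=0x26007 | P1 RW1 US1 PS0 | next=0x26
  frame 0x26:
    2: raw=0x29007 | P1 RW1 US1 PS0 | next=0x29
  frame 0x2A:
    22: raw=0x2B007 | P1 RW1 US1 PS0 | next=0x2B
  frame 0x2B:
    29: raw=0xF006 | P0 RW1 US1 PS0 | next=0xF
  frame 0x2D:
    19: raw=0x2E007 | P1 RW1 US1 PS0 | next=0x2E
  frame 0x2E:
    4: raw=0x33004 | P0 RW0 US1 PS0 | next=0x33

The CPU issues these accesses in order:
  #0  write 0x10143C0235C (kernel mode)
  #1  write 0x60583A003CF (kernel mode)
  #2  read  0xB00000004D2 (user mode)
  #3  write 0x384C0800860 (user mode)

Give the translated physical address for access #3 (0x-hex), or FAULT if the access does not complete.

Per-access translation:
#0 VA=0x10143C0235C (w,kernel):
  L0: frame=0x1F idx=2 entry=0x21007 [P=1 RW=1 US=1 PS=0]
  L1: frame=0x21 idx=5 entry=0x23007 [P=1 RW=1 US=1 PS=0]
  L2: frame=0x23 idx=30 entry=0x26007 [P=1 RW=1 US=1 PS=0]
  L3: frame=0x26 idx=2 entry=0x29007 [P=1 RW=1 US=1 PS=0]
  ⇒ phys 0x2935C  [4 reads]
#1 VA=0x60583A003CF (w,kernel):
  L0: frame=0x1F idx=12 entry=0x2A007 [P=1 RW=1 US=1 PS=0]
  L1: frame=0x2A idx=22 entry=0x2B007 [P=1 RW=1 US=1 PS=0]
  L2: frame=0x2B idx=29 entry=0xF006 [P=0 RW=1 US=1 PS=0]
  ⇒ fault: PAGE_NOT_PRESENT  — 3 lookups
#2 VA=0xB00000004D2 (r,user):
  L0: frame=0x1F idx=22 entry=0x4E000 [P=0 RW=0 US=0 PS=0]
  ⇒ fault: PAGE_NOT_PRESENT  — 1 lookups
#3 VA=0x384C0800860 (w,user):
  L0: frame=0x1F idx=7 entry=0x2D007 [P=1 RW=1 US=1 PS=0]
  L1: frame=0x2D idx=19 entry=0x2E007 [P=1 RW=1 US=1 PS=0]
  L2: frame=0x2E idx=4 entry=0x33004 [P=0 RW=0 US=1 PS=0]
  ⇒ fault: PAGE_NOT_PRESENT  — 3 lookups

Access #3 PA: FAULT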